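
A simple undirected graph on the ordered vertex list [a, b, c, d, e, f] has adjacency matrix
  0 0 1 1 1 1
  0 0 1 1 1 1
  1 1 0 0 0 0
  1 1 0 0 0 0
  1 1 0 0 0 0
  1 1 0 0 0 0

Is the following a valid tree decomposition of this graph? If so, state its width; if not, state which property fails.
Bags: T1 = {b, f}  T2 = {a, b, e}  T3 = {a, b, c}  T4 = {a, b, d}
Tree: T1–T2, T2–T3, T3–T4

No — edge (a,f) lies in no bag.

A tree decomposition must satisfy three properties: every vertex lies in some bag; for every edge, both endpoints lie together in some bag; and for every vertex, the bags containing it form a connected subtree. Here edge (a,f) lies in no bag, so the decomposition is invalid.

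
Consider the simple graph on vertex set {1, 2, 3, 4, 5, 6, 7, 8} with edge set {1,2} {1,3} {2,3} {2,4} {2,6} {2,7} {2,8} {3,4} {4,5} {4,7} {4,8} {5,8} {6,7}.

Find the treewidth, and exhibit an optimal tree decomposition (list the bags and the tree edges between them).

Treewidth 2.
Bags: B1 = {2, 4, 7}  B2 = {2, 4, 8}  B3 = {2, 6, 7}  B4 = {2, 3, 4}  B5 = {4, 5, 8}  B6 = {1, 2, 3}
Tree: B1–B2, B1–B3, B1–B4, B2–B5, B4–B6

Every bag has size at most 3, so the width is 3 − 1 = 2 and tw(G) ≤ 2. Conversely, {1, 2, 3} is a clique of size 3, and the vertices of any clique must share a bag in every tree decomposition; so some bag has ≥ 3 vertices and tw(G) ≥ 2. The upper and lower bounds meet at 2, so that is the treewidth.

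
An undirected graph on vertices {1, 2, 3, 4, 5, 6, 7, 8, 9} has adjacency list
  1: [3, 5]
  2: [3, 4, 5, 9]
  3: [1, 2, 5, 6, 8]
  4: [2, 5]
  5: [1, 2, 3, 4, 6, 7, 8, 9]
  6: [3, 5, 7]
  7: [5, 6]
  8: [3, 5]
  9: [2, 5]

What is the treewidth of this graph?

A width-2 tree decomposition is:
Bags: B1 = {3, 5, 6}  B2 = {1, 3, 5}  B3 = {5, 6, 7}  B4 = {3, 5, 8}  B5 = {2, 3, 5}  B6 = {2, 5, 9}  B7 = {2, 4, 5}
Tree: B1–B2, B1–B3, B1–B4, B4–B5, B5–B6, B6–B7
The largest bag has 3 vertices, giving width 2; this decomposition certifies tw(G) ≤ 2. On the other hand G contains the 3-clique {2, 5, 9}. A clique must lie in a single bag of any decomposition, so no decomposition can have width below 2. Combining the bounds, tw(G) = 2.

2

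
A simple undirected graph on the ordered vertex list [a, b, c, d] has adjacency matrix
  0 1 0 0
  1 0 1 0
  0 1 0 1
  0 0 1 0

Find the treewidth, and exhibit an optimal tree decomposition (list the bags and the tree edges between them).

Every bag has size at most 2, so the width is 2 − 1 = 1 and tw(G) ≤ 1. Since G has at least one edge (e.g. a–b), it is not an edgeless graph, so tw(G) ≥ 1. Therefore the treewidth is 1.

Treewidth 1.
Bags: B1 = {a, b}  B2 = {b, c}  B3 = {c, d}
Tree: B1–B2, B2–B3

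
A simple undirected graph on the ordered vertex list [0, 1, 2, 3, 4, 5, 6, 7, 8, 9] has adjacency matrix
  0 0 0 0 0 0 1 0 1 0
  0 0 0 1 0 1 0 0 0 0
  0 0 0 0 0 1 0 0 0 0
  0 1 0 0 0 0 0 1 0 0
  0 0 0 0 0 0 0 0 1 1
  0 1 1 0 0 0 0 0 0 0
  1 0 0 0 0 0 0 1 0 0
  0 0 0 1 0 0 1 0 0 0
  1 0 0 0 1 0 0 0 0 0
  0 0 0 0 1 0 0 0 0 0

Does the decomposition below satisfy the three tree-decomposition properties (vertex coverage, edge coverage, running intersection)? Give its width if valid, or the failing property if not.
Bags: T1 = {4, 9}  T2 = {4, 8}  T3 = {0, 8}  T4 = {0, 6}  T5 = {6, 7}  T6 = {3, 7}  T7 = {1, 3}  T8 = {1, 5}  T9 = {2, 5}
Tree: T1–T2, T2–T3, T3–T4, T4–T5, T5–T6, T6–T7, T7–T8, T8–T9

Every vertex of G appears in some bag (union = {0, 1, 2, 3, 4, 5, 6, 7, 8, 9}); every edge is covered by a bag; and for each vertex v the set of bags containing v is connected in the bag tree. The decomposition is therefore valid. The largest bag has 2 vertices, so the width is 1.

Yes; width 1.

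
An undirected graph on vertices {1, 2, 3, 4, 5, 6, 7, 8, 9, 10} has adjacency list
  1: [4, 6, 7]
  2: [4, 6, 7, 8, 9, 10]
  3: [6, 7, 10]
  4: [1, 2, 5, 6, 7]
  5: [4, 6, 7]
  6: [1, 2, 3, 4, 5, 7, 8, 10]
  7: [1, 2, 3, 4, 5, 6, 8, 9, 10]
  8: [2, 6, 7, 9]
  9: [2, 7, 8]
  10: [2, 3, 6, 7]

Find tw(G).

A width-3 tree decomposition is:
Bags: B1 = {2, 4, 6, 7}  B2 = {2, 6, 7, 8}  B3 = {4, 5, 6, 7}  B4 = {1, 4, 6, 7}  B5 = {2, 7, 8, 9}  B6 = {2, 6, 7, 10}  B7 = {3, 6, 7, 10}
Tree: B1–B2, B1–B3, B1–B4, B2–B5, B1–B6, B6–B7
Each bag holds 4 vertices, so the decomposition has width 3, which upper-bounds the treewidth. For the lower bound, the 4 vertices {2, 7, 8, 9} are pairwise adjacent, and any tree decomposition puts a clique entirely inside one bag — forcing width ≥ 3. Hence tw(G) = 3 exactly.

3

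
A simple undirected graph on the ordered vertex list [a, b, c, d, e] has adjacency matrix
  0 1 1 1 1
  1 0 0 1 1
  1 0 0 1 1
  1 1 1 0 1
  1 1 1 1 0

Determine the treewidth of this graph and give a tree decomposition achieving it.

Treewidth 3.
One such decomposition:
Bags: B1 = {a, c, d, e}  B2 = {a, b, d, e}
Tree: B1–B2

Each bag holds 4 vertices, so the decomposition has width 3, which upper-bounds the treewidth. For the lower bound, the 4 vertices {a, c, d, e} are pairwise adjacent, and any tree decomposition puts a clique entirely inside one bag — forcing width ≥ 3. Hence tw(G) = 3 exactly.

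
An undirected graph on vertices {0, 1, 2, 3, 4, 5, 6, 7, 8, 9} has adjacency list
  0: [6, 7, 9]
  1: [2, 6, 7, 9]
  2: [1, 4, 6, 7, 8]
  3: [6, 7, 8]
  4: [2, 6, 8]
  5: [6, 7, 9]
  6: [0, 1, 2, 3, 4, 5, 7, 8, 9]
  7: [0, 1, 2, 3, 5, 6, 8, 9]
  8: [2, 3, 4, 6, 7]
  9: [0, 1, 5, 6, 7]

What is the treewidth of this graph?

A width-3 tree decomposition is:
Bags: B1 = {2, 6, 7, 8}  B2 = {2, 4, 6, 8}  B3 = {1, 2, 6, 7}  B4 = {1, 6, 7, 9}  B5 = {5, 6, 7, 9}  B6 = {0, 6, 7, 9}  B7 = {3, 6, 7, 8}
Tree: B1–B2, B1–B3, B3–B4, B4–B5, B5–B6, B1–B7
Every bag has size at most 4, so the width is 4 − 1 = 3 and tw(G) ≤ 3. On the other hand G contains the 4-clique {2, 4, 6, 8}. A clique must lie in a single bag of any decomposition, so no decomposition can have width below 3. The upper and lower bounds meet at 3, so that is the treewidth.

3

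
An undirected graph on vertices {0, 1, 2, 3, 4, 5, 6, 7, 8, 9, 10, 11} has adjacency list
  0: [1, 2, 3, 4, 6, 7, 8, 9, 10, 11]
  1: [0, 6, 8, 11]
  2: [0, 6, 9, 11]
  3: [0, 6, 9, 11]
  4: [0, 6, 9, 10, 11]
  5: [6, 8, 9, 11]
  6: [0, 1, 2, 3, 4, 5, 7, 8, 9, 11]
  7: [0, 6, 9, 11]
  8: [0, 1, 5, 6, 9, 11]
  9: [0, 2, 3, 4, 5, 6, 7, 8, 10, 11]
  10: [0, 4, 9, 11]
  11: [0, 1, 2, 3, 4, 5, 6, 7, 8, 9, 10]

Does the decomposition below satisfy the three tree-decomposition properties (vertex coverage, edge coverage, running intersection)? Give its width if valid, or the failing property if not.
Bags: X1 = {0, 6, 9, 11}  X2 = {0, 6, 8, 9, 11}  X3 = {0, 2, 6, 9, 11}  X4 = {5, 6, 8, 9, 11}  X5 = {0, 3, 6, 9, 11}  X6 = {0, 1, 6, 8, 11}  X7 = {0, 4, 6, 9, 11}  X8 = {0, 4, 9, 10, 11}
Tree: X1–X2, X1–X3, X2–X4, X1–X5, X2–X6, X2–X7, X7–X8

A tree decomposition must satisfy three properties: every vertex lies in some bag; for every edge, both endpoints lie together in some bag; and for every vertex, the bags containing it form a connected subtree. Here vertex 7 appears in no bag, so the decomposition is invalid.

No — vertex 7 appears in no bag.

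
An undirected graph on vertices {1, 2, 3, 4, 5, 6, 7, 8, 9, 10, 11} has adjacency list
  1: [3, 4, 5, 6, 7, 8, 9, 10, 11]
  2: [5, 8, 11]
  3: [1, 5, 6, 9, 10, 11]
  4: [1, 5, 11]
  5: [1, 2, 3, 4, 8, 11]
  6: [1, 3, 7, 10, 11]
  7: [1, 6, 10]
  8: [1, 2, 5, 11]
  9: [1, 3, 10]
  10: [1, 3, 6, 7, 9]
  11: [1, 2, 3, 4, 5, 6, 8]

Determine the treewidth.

A width-3 tree decomposition is:
Bags: B1 = {1, 3, 6, 11}  B2 = {1, 3, 5, 11}  B3 = {1, 3, 6, 10}  B4 = {1, 6, 7, 10}  B5 = {1, 4, 5, 11}  B6 = {1, 3, 9, 10}  B7 = {1, 5, 8, 11}  B8 = {2, 5, 8, 11}
Tree: B1–B2, B1–B3, B3–B4, B2–B5, B3–B6, B2–B7, B7–B8
Each bag holds 4 vertices, so the decomposition has width 3, which upper-bounds the treewidth. For the lower bound, the 4 vertices {1, 5, 8, 11} are pairwise adjacent, and any tree decomposition puts a clique entirely inside one bag — forcing width ≥ 3. The upper and lower bounds meet at 3, so that is the treewidth.

3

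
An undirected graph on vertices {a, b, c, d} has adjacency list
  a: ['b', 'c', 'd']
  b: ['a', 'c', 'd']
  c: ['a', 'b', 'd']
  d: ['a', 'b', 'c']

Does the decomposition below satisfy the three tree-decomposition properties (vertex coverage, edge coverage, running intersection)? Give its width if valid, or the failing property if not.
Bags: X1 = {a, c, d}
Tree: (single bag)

A tree decomposition must satisfy three properties: every vertex lies in some bag; for every edge, both endpoints lie together in some bag; and for every vertex, the bags containing it form a connected subtree. Here vertex b appears in no bag, so the decomposition is invalid.

No — vertex b appears in no bag.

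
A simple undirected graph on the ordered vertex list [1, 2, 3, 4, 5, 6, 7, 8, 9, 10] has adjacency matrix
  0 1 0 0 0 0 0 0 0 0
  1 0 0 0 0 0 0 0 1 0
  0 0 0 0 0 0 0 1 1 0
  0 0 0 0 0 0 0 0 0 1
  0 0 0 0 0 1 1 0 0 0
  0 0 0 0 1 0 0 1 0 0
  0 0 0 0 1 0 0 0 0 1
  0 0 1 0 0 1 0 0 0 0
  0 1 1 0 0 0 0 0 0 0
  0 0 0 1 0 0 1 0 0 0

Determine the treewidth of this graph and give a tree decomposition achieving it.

The largest bag has 2 vertices, giving width 1; this decomposition certifies tw(G) ≤ 1. Since G has at least one edge (e.g. 1–2), it is not an edgeless graph, so tw(G) ≥ 1. Therefore the treewidth is 1.

Treewidth 1.
One optimal decomposition is:
Bags: B1 = {1, 2}  B2 = {2, 9}  B3 = {3, 9}  B4 = {3, 8}  B5 = {6, 8}  B6 = {5, 6}  B7 = {5, 7}  B8 = {7, 10}  B9 = {4, 10}
Tree: B1–B2, B2–B3, B3–B4, B4–B5, B5–B6, B6–B7, B7–B8, B8–B9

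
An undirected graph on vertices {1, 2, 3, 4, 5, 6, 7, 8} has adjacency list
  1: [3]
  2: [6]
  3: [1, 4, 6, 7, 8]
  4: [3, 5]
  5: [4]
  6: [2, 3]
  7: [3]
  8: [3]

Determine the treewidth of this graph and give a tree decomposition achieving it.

Every bag has size at most 2, so the width is 2 − 1 = 1 and tw(G) ≤ 1. G has an edge, so its treewidth is at least 1. The upper and lower bounds meet at 1, so that is the treewidth.

Treewidth 1.
Bags: B1 = {1, 3}  B2 = {3, 4}  B3 = {3, 6}  B4 = {2, 6}  B5 = {3, 8}  B6 = {3, 7}  B7 = {4, 5}
Tree: B1–B2, B1–B3, B3–B4, B2–B5, B1–B6, B2–B7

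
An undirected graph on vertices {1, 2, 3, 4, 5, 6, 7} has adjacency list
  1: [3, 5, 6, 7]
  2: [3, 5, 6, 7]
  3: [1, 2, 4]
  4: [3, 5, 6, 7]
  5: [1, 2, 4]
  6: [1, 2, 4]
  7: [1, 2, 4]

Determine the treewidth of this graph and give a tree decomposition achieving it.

Treewidth 3.
Bags: B1 = {1, 2, 4, 7}  B2 = {1, 2, 4, 5}  B3 = {1, 2, 4, 6}  B4 = {1, 2, 3, 4}
Tree: B1–B2, B2–B3, B3–B4

Every bag has size at most 4, so the width is 4 − 1 = 3 and tw(G) ≤ 3. For the lower bound: the 4 vertex sets {4,7}, {1,5}, {2}, {6} are disjoint, each induces a connected subgraph, and every pair is joined by at least one edge of G. Contracting each set to a single vertex therefore yields K_{4} as a minor, and since treewidth is minor-monotone, tw(G) ≥ tw(K_{4}) = 3. Hence tw(G) = 3 exactly.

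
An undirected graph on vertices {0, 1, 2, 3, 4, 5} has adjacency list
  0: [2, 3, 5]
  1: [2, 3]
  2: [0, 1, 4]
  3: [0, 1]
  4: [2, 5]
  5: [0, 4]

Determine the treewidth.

A width-2 tree decomposition is:
Bags: B1 = {2, 4, 5}  B2 = {0, 2, 5}  B3 = {0, 1, 2}  B4 = {0, 1, 3}
Tree: B1–B2, B2–B3, B3–B4
Each bag holds 3 vertices, so the decomposition has width 2, which upper-bounds the treewidth. For the lower bound, G contains the cycle 4–5–0–2–4, so G is not a forest; only forests have treewidth ≤ 1, hence tw(G) ≥ 2. The upper and lower bounds meet at 2, so that is the treewidth.

2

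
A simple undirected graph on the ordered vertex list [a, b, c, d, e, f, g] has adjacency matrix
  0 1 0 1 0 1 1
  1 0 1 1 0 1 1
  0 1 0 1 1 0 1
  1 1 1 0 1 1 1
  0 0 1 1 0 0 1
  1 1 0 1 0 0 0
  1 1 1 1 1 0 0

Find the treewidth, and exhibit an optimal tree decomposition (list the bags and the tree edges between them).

The largest bag has 4 vertices, giving width 3; this decomposition certifies tw(G) ≤ 3. Conversely, {c, d, e, g} is a clique of size 4, and the vertices of any clique must share a bag in every tree decomposition; so some bag has ≥ 4 vertices and tw(G) ≥ 3. The upper and lower bounds meet at 3, so that is the treewidth.

Treewidth 3.
One optimal decomposition is:
Bags: B1 = {b, c, d, g}  B2 = {a, b, d, g}  B3 = {c, d, e, g}  B4 = {a, b, d, f}
Tree: B1–B2, B1–B3, B2–B4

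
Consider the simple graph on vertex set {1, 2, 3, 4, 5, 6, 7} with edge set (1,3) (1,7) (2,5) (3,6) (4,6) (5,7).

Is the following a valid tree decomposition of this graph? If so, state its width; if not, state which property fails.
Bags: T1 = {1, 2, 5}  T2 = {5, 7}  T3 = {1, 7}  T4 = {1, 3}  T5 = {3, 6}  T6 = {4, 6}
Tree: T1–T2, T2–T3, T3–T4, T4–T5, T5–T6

A tree decomposition must satisfy three properties: every vertex lies in some bag; for every edge, both endpoints lie together in some bag; and for every vertex, the bags containing it form a connected subtree. Here bags containing vertex 1 are not connected in the tree, so the decomposition is invalid.

No — bags containing vertex 1 are not connected in the tree.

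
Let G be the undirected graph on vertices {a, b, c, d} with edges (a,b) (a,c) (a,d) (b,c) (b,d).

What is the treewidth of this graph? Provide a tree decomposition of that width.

Treewidth 2.
Bags: B1 = {a, b, d}  B2 = {a, b, c}
Tree: B1–B2

Every bag has size at most 3, so the width is 3 − 1 = 2 and tw(G) ≤ 2. On the other hand G contains the 3-clique {a, b, d}. A clique must lie in a single bag of any decomposition, so no decomposition can have width below 2. Therefore the treewidth is 2.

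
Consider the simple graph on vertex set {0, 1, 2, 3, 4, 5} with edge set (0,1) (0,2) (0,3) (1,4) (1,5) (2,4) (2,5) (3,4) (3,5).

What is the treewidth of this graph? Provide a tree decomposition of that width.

The largest bag has 4 vertices, giving width 3; this decomposition certifies tw(G) ≤ 3. For the lower bound: the 4 vertex sets {1,5}, {3,4}, {2}, {0} are disjoint, each induces a connected subgraph, and every pair is joined by at least one edge of G. Contracting each set to a single vertex therefore yields K_{4} as a minor, and since treewidth is minor-monotone, tw(G) ≥ tw(K_{4}) = 3. Combining the bounds, tw(G) = 3.

Treewidth 3.
One optimal decomposition is:
Bags: B1 = {1, 2, 3, 5}  B2 = {1, 2, 3, 4}  B3 = {0, 1, 2, 3}
Tree: B1–B2, B2–B3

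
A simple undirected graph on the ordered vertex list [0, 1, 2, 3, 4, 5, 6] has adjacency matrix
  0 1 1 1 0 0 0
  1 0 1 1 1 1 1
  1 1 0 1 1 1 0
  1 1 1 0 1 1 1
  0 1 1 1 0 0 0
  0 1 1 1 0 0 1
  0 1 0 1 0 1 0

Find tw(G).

3

A width-3 tree decomposition is:
Bags: B1 = {1, 2, 3, 4}  B2 = {1, 2, 3, 5}  B3 = {0, 1, 2, 3}  B4 = {1, 3, 5, 6}
Tree: B1–B2, B2–B3, B2–B4
The largest bag has 4 vertices, giving width 3; this decomposition certifies tw(G) ≤ 3. For the lower bound, the 4 vertices {0, 1, 2, 3} are pairwise adjacent, and any tree decomposition puts a clique entirely inside one bag — forcing width ≥ 3. The upper and lower bounds meet at 3, so that is the treewidth.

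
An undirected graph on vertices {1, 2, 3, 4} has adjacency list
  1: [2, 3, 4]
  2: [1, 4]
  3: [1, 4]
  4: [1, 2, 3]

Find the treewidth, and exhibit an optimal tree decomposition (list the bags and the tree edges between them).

The largest bag has 3 vertices, giving width 2; this decomposition certifies tw(G) ≤ 2. Conversely, {1, 2, 4} is a clique of size 3, and the vertices of any clique must share a bag in every tree decomposition; so some bag has ≥ 3 vertices and tw(G) ≥ 2. Hence tw(G) = 2 exactly.

Treewidth 2.
Bags: B1 = {1, 3, 4}  B2 = {1, 2, 4}
Tree: B1–B2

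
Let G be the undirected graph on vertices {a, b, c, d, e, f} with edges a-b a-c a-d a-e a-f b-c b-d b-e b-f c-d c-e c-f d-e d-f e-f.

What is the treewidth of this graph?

A width-5 tree decomposition is:
Bags: B1 = {a, b, c, d, e, f}
Tree: (single bag)
With just one bag of size 6, the width is 6 − 1 = 5, so tw(G) ≤ 5. On the other hand G contains the 6-clique {a, b, c, d, e, f}. A clique must lie in a single bag of any decomposition, so no decomposition can have width below 5. Hence tw(G) = 5 exactly.

5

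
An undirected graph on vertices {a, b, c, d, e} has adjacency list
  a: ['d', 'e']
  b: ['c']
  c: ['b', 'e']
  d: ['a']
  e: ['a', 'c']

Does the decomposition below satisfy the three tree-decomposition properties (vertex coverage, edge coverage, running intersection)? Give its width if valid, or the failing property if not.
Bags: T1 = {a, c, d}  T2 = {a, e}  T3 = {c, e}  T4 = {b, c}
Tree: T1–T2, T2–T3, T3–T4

A tree decomposition must satisfy three properties: every vertex lies in some bag; for every edge, both endpoints lie together in some bag; and for every vertex, the bags containing it form a connected subtree. Here bags containing vertex c are not connected in the tree, so the decomposition is invalid.

No — bags containing vertex c are not connected in the tree.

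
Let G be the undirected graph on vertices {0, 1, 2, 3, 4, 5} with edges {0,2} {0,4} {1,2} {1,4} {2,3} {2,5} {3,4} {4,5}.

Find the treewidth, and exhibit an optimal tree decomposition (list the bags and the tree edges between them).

Treewidth 2.
Bags: B1 = {2, 4, 5}  B2 = {2, 3, 4}  B3 = {1, 2, 4}  B4 = {0, 2, 4}
Tree: B1–B2, B2–B3, B3–B4

Each bag holds 3 vertices, so the decomposition has width 2, which upper-bounds the treewidth. The edges 5–2–3–4–5 form a cycle, so G is not a tree and its treewidth is at least 2. Combining the bounds, tw(G) = 2.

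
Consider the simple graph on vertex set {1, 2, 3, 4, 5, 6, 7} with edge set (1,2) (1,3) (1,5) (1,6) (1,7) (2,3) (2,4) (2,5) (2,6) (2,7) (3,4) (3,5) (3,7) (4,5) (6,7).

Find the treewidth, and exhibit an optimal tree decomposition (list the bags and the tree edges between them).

Each bag holds 4 vertices, so the decomposition has width 3, which upper-bounds the treewidth. Conversely, {1, 2, 3, 5} is a clique of size 4, and the vertices of any clique must share a bag in every tree decomposition; so some bag has ≥ 4 vertices and tw(G) ≥ 3. Therefore the treewidth is 3.

Treewidth 3.
Bags: B1 = {1, 2, 3, 5}  B2 = {2, 3, 4, 5}  B3 = {1, 2, 3, 7}  B4 = {1, 2, 6, 7}
Tree: B1–B2, B1–B3, B3–B4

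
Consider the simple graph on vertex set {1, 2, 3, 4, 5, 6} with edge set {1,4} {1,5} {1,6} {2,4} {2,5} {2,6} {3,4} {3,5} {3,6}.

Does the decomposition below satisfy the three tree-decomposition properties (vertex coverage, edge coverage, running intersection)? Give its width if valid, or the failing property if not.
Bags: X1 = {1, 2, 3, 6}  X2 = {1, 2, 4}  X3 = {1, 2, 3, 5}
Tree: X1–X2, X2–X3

A tree decomposition must satisfy three properties: every vertex lies in some bag; for every edge, both endpoints lie together in some bag; and for every vertex, the bags containing it form a connected subtree. Here edge (3,4) lies in no bag, so the decomposition is invalid.

No — edge (3,4) lies in no bag.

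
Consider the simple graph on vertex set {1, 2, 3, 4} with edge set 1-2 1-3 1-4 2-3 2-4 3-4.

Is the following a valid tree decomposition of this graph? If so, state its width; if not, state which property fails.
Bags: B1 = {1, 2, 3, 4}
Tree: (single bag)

Yes; width 3.

Vertex coverage: the bags together contain {1, 2, 3, 4}, the full vertex set. Edge coverage: each edge of G has both endpoints in at least one bag. Running intersection: for every vertex, the bags containing it form a connected subtree. All three properties hold, so this is a valid tree decomposition of width max|bag| − 1 = 3, and hence tw(G) ≤ 3.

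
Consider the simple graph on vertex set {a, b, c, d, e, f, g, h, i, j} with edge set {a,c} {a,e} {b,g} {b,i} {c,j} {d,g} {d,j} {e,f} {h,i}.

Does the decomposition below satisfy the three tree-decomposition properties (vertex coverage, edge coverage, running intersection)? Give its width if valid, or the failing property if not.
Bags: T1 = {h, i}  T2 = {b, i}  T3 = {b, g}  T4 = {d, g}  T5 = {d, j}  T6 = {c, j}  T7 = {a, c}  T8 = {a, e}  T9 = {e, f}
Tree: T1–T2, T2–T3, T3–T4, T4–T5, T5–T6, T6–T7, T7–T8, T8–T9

Yes; width 1.

Every vertex of G appears in some bag (union = {a, b, c, d, e, f, g, h, i, j}); every edge is covered by a bag; and for each vertex v the set of bags containing v is connected in the bag tree. The decomposition is therefore valid. The largest bag has 2 vertices, so the width is 1.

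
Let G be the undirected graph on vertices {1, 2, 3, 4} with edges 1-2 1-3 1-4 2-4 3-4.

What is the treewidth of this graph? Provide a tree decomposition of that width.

Treewidth 2.
One optimal decomposition is:
Bags: B1 = {1, 2, 4}  B2 = {1, 3, 4}
Tree: B1–B2

Every bag has size at most 3, so the width is 3 − 1 = 2 and tw(G) ≤ 2. On the other hand G contains the 3-clique {1, 2, 4}. A clique must lie in a single bag of any decomposition, so no decomposition can have width below 2. Combining the bounds, tw(G) = 2.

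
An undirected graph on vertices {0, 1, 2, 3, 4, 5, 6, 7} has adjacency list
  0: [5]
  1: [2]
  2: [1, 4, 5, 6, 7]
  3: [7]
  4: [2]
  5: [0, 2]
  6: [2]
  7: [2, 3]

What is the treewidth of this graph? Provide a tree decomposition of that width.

The largest bag has 2 vertices, giving width 1; this decomposition certifies tw(G) ≤ 1. G has an edge, so its treewidth is at least 1. The upper and lower bounds meet at 1, so that is the treewidth.

Treewidth 1.
Bags: B1 = {2, 7}  B2 = {2, 4}  B3 = {3, 7}  B4 = {1, 2}  B5 = {2, 6}  B6 = {2, 5}  B7 = {0, 5}
Tree: B1–B2, B1–B3, B2–B4, B1–B5, B4–B6, B6–B7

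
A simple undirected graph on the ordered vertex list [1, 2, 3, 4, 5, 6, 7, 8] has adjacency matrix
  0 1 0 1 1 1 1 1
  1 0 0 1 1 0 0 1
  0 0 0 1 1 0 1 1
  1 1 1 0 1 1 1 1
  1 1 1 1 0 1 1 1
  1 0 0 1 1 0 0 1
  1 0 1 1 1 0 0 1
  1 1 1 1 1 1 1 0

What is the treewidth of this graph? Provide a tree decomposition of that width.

Treewidth 4.
One optimal decomposition is:
Bags: B1 = {1, 2, 4, 5, 8}  B2 = {1, 4, 5, 6, 8}  B3 = {1, 4, 5, 7, 8}  B4 = {3, 4, 5, 7, 8}
Tree: B1–B2, B2–B3, B3–B4

Each bag holds 5 vertices, so the decomposition has width 4, which upper-bounds the treewidth. On the other hand G contains the 5-clique {1, 2, 4, 5, 8}. A clique must lie in a single bag of any decomposition, so no decomposition can have width below 4. The upper and lower bounds meet at 4, so that is the treewidth.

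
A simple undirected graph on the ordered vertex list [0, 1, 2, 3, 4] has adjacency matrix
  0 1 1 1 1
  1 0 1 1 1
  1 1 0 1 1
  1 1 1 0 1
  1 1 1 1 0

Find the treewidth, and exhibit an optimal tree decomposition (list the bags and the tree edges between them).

Treewidth 4.
One optimal decomposition is:
Bags: B1 = {0, 1, 2, 3, 4}
Tree: (single bag)

With just one bag of size 5, the width is 5 − 1 = 4, so tw(G) ≤ 4. For the lower bound, the 5 vertices {0, 1, 2, 3, 4} are pairwise adjacent, and any tree decomposition puts a clique entirely inside one bag — forcing width ≥ 4. Combining the bounds, tw(G) = 4.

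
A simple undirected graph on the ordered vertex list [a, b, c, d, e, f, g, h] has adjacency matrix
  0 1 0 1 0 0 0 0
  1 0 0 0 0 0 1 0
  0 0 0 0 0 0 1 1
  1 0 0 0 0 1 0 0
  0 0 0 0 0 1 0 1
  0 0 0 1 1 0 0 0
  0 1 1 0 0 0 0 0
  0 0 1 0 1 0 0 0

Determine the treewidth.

A width-2 tree decomposition is:
Bags: B1 = {c, e, h}  B2 = {c, e, f}  B3 = {c, d, f}  B4 = {a, c, d}  B5 = {a, b, c}  B6 = {b, c, g}
Tree: B1–B2, B2–B3, B3–B4, B4–B5, B5–B6
Each bag holds 3 vertices, so the decomposition has width 2, which upper-bounds the treewidth. For the lower bound, G contains the cycle c–h–e–f–d–a–b–g–c, so G is not a forest; only forests have treewidth ≤ 1, hence tw(G) ≥ 2. Therefore the treewidth is 2.

2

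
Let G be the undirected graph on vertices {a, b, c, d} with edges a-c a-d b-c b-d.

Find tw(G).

A width-2 tree decomposition is:
Bags: B1 = {b, c, d}  B2 = {a, c, d}
Tree: B1–B2
Every bag has size at most 3, so the width is 3 − 1 = 2 and tw(G) ≤ 2. For the lower bound, G contains the cycle d–b–c–a–d, so G is not a forest; only forests have treewidth ≤ 1, hence tw(G) ≥ 2. The upper and lower bounds meet at 2, so that is the treewidth.

2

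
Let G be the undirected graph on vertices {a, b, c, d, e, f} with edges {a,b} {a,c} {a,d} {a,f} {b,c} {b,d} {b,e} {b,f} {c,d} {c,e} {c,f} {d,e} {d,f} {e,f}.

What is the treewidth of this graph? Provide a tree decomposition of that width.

Each bag holds 5 vertices, so the decomposition has width 4, which upper-bounds the treewidth. For the lower bound, the 5 vertices {b, c, d, e, f} are pairwise adjacent, and any tree decomposition puts a clique entirely inside one bag — forcing width ≥ 4. Hence tw(G) = 4 exactly.

Treewidth 4.
Bags: B1 = {a, b, c, d, f}  B2 = {b, c, d, e, f}
Tree: B1–B2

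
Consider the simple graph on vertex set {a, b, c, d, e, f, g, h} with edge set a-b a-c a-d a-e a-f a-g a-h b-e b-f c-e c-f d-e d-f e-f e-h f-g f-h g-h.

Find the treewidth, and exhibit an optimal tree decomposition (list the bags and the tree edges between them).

Treewidth 3.
One such decomposition:
Bags: B1 = {a, b, e, f}  B2 = {a, c, e, f}  B3 = {a, d, e, f}  B4 = {a, e, f, h}  B5 = {a, f, g, h}
Tree: B1–B2, B2–B3, B3–B4, B4–B5

Every bag has size at most 4, so the width is 4 − 1 = 3 and tw(G) ≤ 3. Conversely, {a, f, g, h} is a clique of size 4, and the vertices of any clique must share a bag in every tree decomposition; so some bag has ≥ 4 vertices and tw(G) ≥ 3. Combining the bounds, tw(G) = 3.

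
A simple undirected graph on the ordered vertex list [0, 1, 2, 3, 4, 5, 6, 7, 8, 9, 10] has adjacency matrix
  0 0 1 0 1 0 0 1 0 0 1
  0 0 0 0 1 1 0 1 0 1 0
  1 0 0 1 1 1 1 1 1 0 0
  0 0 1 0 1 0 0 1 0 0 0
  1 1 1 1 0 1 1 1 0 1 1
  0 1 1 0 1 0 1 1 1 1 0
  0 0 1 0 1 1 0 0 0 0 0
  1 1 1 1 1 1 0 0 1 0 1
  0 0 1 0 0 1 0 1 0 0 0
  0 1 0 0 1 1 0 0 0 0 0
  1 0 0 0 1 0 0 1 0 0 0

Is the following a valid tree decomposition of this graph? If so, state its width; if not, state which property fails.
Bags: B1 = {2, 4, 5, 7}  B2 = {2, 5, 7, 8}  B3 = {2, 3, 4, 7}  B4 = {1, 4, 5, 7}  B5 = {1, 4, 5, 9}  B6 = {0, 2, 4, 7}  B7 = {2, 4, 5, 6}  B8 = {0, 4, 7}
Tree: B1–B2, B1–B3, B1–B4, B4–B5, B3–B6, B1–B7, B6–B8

A tree decomposition must satisfy three properties: every vertex lies in some bag; for every edge, both endpoints lie together in some bag; and for every vertex, the bags containing it form a connected subtree. Here vertex 10 appears in no bag, so the decomposition is invalid.

No — vertex 10 appears in no bag.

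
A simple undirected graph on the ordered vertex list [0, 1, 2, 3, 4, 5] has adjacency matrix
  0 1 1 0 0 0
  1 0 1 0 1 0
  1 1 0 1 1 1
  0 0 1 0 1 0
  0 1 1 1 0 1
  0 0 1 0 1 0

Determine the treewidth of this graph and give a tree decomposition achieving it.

The largest bag has 3 vertices, giving width 2; this decomposition certifies tw(G) ≤ 2. On the other hand G contains the 3-clique {0, 1, 2}. A clique must lie in a single bag of any decomposition, so no decomposition can have width below 2. Combining the bounds, tw(G) = 2.

Treewidth 2.
Bags: B1 = {0, 1, 2}  B2 = {1, 2, 4}  B3 = {2, 4, 5}  B4 = {2, 3, 4}
Tree: B1–B2, B2–B3, B2–B4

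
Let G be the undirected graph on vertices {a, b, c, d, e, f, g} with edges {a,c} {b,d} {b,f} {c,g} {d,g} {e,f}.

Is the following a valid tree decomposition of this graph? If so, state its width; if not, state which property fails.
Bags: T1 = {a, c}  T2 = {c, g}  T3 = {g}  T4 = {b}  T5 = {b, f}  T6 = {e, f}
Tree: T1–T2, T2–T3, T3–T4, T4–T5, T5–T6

A tree decomposition must satisfy three properties: every vertex lies in some bag; for every edge, both endpoints lie together in some bag; and for every vertex, the bags containing it form a connected subtree. Here vertex d appears in no bag, so the decomposition is invalid.

No — vertex d appears in no bag.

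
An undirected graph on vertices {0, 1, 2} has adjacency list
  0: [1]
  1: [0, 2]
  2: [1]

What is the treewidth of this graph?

1

A width-1 tree decomposition is:
Bags: B1 = {1, 2}  B2 = {0, 1}
Tree: B1–B2
The largest bag has 2 vertices, giving width 1; this decomposition certifies tw(G) ≤ 1. Any graph with an edge has treewidth ≥ 1, and G has the edge 1–2. Combining the bounds, tw(G) = 1.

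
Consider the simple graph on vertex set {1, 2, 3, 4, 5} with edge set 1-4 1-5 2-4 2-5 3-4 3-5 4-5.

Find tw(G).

A width-2 tree decomposition is:
Bags: B1 = {2, 4, 5}  B2 = {1, 4, 5}  B3 = {3, 4, 5}
Tree: B1–B2, B2–B3
The largest bag has 3 vertices, giving width 2; this decomposition certifies tw(G) ≤ 2. On the other hand G contains the 3-clique {1, 4, 5}. A clique must lie in a single bag of any decomposition, so no decomposition can have width below 2. The upper and lower bounds meet at 2, so that is the treewidth.

2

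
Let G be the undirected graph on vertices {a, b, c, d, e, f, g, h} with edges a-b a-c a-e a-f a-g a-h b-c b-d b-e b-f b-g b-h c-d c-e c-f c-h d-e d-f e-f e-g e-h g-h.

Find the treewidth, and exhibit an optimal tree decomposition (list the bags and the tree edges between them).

Every bag has size at most 5, so the width is 5 − 1 = 4 and tw(G) ≤ 4. For the lower bound, the 5 vertices {a, b, e, g, h} are pairwise adjacent, and any tree decomposition puts a clique entirely inside one bag — forcing width ≥ 4. The upper and lower bounds meet at 4, so that is the treewidth.

Treewidth 4.
Bags: B1 = {a, b, c, e, f}  B2 = {a, b, c, e, h}  B3 = {b, c, d, e, f}  B4 = {a, b, e, g, h}
Tree: B1–B2, B1–B3, B2–B4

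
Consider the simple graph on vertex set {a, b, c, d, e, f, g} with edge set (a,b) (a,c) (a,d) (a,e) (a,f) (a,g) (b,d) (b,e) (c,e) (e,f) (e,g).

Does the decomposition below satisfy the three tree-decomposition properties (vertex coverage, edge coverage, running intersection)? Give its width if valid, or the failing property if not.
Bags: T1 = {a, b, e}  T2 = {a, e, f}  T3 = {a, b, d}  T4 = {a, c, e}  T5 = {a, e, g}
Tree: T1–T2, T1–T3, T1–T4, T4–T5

Yes; width 2.

Every vertex of G appears in some bag (union = {a, b, c, d, e, f, g}); every edge is covered by a bag; and for each vertex v the set of bags containing v is connected in the bag tree. The decomposition is therefore valid. The largest bag has 3 vertices, so the width is 2.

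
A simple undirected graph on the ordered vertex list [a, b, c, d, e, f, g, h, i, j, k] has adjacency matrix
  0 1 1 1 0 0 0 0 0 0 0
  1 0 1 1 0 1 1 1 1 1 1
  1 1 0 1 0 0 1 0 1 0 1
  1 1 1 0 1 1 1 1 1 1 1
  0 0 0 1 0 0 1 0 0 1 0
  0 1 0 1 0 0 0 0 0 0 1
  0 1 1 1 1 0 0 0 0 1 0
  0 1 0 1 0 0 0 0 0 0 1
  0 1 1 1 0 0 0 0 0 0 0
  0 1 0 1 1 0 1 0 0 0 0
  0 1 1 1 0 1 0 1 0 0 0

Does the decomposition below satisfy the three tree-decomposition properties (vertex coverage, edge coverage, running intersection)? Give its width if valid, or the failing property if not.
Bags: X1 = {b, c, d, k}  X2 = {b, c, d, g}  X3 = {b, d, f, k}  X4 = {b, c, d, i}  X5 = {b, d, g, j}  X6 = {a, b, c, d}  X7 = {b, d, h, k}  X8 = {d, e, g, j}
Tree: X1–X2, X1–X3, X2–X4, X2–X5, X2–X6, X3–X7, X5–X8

Yes; width 3.

Vertex coverage: the bags together contain {a, b, c, d, e, f, g, h, i, j, k}, the full vertex set. Edge coverage: each edge of G has both endpoints in at least one bag. Running intersection: for every vertex, the bags containing it form a connected subtree. All three properties hold, so this is a valid tree decomposition of width max|bag| − 1 = 3, and hence tw(G) ≤ 3.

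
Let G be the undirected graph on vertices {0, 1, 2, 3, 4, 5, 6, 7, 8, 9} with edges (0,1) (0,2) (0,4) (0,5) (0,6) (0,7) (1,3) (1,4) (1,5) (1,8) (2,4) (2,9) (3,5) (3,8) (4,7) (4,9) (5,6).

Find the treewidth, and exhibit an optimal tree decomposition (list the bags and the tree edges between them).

The largest bag has 3 vertices, giving width 2; this decomposition certifies tw(G) ≤ 2. Conversely, {0, 1, 4} is a clique of size 3, and the vertices of any clique must share a bag in every tree decomposition; so some bag has ≥ 3 vertices and tw(G) ≥ 2. The upper and lower bounds meet at 2, so that is the treewidth.

Treewidth 2.
One such decomposition:
Bags: B1 = {0, 1, 5}  B2 = {0, 1, 4}  B3 = {0, 4, 7}  B4 = {1, 3, 5}  B5 = {0, 2, 4}  B6 = {1, 3, 8}  B7 = {2, 4, 9}  B8 = {0, 5, 6}
Tree: B1–B2, B2–B3, B1–B4, B3–B5, B4–B6, B5–B7, B1–B8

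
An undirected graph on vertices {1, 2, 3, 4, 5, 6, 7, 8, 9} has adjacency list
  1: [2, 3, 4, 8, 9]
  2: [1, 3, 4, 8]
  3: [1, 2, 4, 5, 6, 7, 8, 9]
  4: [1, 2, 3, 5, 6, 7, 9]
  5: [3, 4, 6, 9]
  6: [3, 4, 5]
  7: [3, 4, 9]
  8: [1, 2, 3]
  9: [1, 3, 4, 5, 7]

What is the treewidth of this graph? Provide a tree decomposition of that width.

Each bag holds 4 vertices, so the decomposition has width 3, which upper-bounds the treewidth. Conversely, {1, 2, 3, 8} is a clique of size 4, and the vertices of any clique must share a bag in every tree decomposition; so some bag has ≥ 4 vertices and tw(G) ≥ 3. Therefore the treewidth is 3.

Treewidth 3.
One optimal decomposition is:
Bags: B1 = {1, 3, 4, 9}  B2 = {3, 4, 5, 9}  B3 = {1, 2, 3, 4}  B4 = {3, 4, 5, 6}  B5 = {1, 2, 3, 8}  B6 = {3, 4, 7, 9}
Tree: B1–B2, B1–B3, B2–B4, B3–B5, B1–B6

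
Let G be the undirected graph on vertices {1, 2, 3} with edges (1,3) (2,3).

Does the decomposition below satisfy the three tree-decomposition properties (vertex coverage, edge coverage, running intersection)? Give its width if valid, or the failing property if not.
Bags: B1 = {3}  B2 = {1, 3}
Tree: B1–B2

A tree decomposition must satisfy three properties: every vertex lies in some bag; for every edge, both endpoints lie together in some bag; and for every vertex, the bags containing it form a connected subtree. Here vertex 2 appears in no bag, so the decomposition is invalid.

No — vertex 2 appears in no bag.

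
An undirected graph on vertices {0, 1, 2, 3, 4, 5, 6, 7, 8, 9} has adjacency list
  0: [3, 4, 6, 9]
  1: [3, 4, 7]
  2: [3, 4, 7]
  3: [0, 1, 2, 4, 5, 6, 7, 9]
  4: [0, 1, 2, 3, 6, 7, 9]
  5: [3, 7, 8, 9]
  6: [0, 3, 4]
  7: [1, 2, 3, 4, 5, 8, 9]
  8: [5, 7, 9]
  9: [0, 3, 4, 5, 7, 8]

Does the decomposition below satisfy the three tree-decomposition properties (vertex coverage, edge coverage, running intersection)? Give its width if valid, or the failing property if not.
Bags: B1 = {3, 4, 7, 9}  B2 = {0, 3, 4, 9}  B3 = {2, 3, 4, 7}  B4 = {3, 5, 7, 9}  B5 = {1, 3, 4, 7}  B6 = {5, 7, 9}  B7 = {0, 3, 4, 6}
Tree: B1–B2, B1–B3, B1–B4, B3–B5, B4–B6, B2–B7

A tree decomposition must satisfy three properties: every vertex lies in some bag; for every edge, both endpoints lie together in some bag; and for every vertex, the bags containing it form a connected subtree. Here vertex 8 appears in no bag, so the decomposition is invalid.

No — vertex 8 appears in no bag.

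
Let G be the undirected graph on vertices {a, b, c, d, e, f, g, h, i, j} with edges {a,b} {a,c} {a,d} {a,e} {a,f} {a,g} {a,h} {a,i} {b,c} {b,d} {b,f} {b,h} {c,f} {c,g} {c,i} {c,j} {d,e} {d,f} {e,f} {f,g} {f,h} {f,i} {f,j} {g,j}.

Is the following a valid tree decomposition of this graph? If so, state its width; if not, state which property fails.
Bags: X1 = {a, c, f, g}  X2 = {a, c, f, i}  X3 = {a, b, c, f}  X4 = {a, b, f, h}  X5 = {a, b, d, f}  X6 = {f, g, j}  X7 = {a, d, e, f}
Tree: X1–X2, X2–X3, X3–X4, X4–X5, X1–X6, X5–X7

A tree decomposition must satisfy three properties: every vertex lies in some bag; for every edge, both endpoints lie together in some bag; and for every vertex, the bags containing it form a connected subtree. Here edge (c,j) lies in no bag, so the decomposition is invalid.

No — edge (c,j) lies in no bag.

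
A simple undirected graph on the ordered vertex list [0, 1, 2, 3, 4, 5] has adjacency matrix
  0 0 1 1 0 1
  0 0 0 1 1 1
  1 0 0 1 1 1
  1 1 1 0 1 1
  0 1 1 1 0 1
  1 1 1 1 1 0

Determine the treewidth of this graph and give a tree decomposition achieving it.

Each bag holds 4 vertices, so the decomposition has width 3, which upper-bounds the treewidth. Conversely, {1, 3, 4, 5} is a clique of size 4, and the vertices of any clique must share a bag in every tree decomposition; so some bag has ≥ 4 vertices and tw(G) ≥ 3. Hence tw(G) = 3 exactly.

Treewidth 3.
One optimal decomposition is:
Bags: B1 = {0, 2, 3, 5}  B2 = {2, 3, 4, 5}  B3 = {1, 3, 4, 5}
Tree: B1–B2, B2–B3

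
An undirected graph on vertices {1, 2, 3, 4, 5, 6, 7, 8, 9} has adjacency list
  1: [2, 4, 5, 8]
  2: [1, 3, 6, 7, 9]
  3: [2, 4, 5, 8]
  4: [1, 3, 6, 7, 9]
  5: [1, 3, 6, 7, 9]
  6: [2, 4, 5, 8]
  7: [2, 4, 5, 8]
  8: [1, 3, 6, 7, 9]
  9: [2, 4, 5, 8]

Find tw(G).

4

A width-4 tree decomposition is:
Bags: B1 = {2, 4, 5, 8, 9}  B2 = {1, 2, 4, 5, 8}  B3 = {2, 4, 5, 6, 8}  B4 = {2, 3, 4, 5, 8}  B5 = {2, 4, 5, 7, 8}
Tree: B1–B2, B2–B3, B3–B4, B4–B5
Each bag holds 5 vertices, so the decomposition has width 4, which upper-bounds the treewidth. For the lower bound: the 5 vertex sets {8,9}, {1,4}, {2,6}, {5}, {3} are disjoint, each induces a connected subgraph, and every pair is joined by at least one edge of G. Contracting each set to a single vertex therefore yields K_{5} as a minor, and since treewidth is minor-monotone, tw(G) ≥ tw(K_{5}) = 4. Therefore the treewidth is 4.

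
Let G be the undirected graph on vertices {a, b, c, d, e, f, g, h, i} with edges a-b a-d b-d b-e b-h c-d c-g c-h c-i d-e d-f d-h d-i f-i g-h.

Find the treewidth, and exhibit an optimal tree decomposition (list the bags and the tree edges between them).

Every bag has size at most 3, so the width is 3 − 1 = 2 and tw(G) ≤ 2. Conversely, {c, d, h} is a clique of size 3, and the vertices of any clique must share a bag in every tree decomposition; so some bag has ≥ 3 vertices and tw(G) ≥ 2. Therefore the treewidth is 2.

Treewidth 2.
One such decomposition:
Bags: B1 = {d, f, i}  B2 = {c, d, i}  B3 = {c, d, h}  B4 = {b, d, h}  B5 = {a, b, d}  B6 = {c, g, h}  B7 = {b, d, e}
Tree: B1–B2, B2–B3, B3–B4, B4–B5, B3–B6, B4–B7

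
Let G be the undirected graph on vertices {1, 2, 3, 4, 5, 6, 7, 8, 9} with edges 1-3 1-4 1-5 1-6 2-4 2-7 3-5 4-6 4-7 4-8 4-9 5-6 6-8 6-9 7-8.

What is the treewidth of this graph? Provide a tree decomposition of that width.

Treewidth 2.
One optimal decomposition is:
Bags: B1 = {1, 4, 6}  B2 = {4, 6, 8}  B3 = {4, 6, 9}  B4 = {4, 7, 8}  B5 = {1, 5, 6}  B6 = {2, 4, 7}  B7 = {1, 3, 5}
Tree: B1–B2, B1–B3, B2–B4, B1–B5, B4–B6, B5–B7

Every bag has size at most 3, so the width is 3 − 1 = 2 and tw(G) ≤ 2. On the other hand G contains the 3-clique {1, 3, 5}. A clique must lie in a single bag of any decomposition, so no decomposition can have width below 2. The upper and lower bounds meet at 2, so that is the treewidth.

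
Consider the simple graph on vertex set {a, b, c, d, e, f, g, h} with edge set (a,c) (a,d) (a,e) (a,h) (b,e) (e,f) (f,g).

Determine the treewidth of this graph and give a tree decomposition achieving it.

Treewidth 1.
Bags: B1 = {a, e}  B2 = {e, f}  B3 = {b, e}  B4 = {f, g}  B5 = {a, c}  B6 = {a, h}  B7 = {a, d}
Tree: B1–B2, B1–B3, B2–B4, B1–B5, B1–B6, B5–B7

The largest bag has 2 vertices, giving width 1; this decomposition certifies tw(G) ≤ 1. Any graph with an edge has treewidth ≥ 1, and G has the edge e–a. The upper and lower bounds meet at 1, so that is the treewidth.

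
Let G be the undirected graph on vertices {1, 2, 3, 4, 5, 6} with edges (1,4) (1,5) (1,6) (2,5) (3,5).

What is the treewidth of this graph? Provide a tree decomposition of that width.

Each bag holds 2 vertices, so the decomposition has width 1, which upper-bounds the treewidth. G has an edge, so its treewidth is at least 1. The upper and lower bounds meet at 1, so that is the treewidth.

Treewidth 1.
One such decomposition:
Bags: B1 = {1, 5}  B2 = {1, 4}  B3 = {3, 5}  B4 = {1, 6}  B5 = {2, 5}
Tree: B1–B2, B1–B3, B2–B4, B1–B5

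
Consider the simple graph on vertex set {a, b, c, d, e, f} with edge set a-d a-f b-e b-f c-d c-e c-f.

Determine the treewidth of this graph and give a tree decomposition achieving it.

Every bag has size at most 3, so the width is 3 − 1 = 2 and tw(G) ≤ 2. Since b–e–c–f–b is a cycle in G, G is not acyclic. Forests are exactly the graphs of treewidth ≤ 1, so tw(G) ≥ 2. Hence tw(G) = 2 exactly.

Treewidth 2.
Bags: B1 = {b, e, f}  B2 = {c, e, f}  B3 = {a, c, f}  B4 = {a, c, d}
Tree: B1–B2, B2–B3, B3–B4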